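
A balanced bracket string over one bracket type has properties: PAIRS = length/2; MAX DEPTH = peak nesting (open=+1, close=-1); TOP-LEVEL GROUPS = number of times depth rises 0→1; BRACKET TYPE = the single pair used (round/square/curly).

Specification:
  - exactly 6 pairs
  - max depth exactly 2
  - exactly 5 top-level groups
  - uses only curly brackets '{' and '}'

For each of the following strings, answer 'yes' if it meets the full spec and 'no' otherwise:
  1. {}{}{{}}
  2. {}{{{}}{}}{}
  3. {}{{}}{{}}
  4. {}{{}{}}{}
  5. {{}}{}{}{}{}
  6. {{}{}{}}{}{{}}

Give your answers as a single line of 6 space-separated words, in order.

String 1 '{}{}{{}}': depth seq [1 0 1 0 1 2 1 0]
  -> pairs=4 depth=2 groups=3 -> no
String 2 '{}{{{}}{}}{}': depth seq [1 0 1 2 3 2 1 2 1 0 1 0]
  -> pairs=6 depth=3 groups=3 -> no
String 3 '{}{{}}{{}}': depth seq [1 0 1 2 1 0 1 2 1 0]
  -> pairs=5 depth=2 groups=3 -> no
String 4 '{}{{}{}}{}': depth seq [1 0 1 2 1 2 1 0 1 0]
  -> pairs=5 depth=2 groups=3 -> no
String 5 '{{}}{}{}{}{}': depth seq [1 2 1 0 1 0 1 0 1 0 1 0]
  -> pairs=6 depth=2 groups=5 -> yes
String 6 '{{}{}{}}{}{{}}': depth seq [1 2 1 2 1 2 1 0 1 0 1 2 1 0]
  -> pairs=7 depth=2 groups=3 -> no

Answer: no no no no yes no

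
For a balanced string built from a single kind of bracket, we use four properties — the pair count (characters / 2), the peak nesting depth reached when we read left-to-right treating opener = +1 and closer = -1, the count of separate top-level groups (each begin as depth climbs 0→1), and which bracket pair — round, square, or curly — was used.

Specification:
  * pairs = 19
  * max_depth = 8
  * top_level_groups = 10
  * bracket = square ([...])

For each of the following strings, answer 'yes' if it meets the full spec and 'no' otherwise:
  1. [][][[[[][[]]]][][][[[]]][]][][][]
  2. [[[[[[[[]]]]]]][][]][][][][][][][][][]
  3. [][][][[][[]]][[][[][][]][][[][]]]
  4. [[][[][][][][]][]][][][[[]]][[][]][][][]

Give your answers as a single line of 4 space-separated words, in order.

Answer: no yes no no

Derivation:
String 1 '[][][[[[][[]]]][][][[[]]][]][][][]': depth seq [1 0 1 0 1 2 3 4 3 4 5 4 3 2 1 2 1 2 1 2 3 4 3 2 1 2 1 0 1 0 1 0 1 0]
  -> pairs=17 depth=5 groups=6 -> no
String 2 '[[[[[[[[]]]]]]][][]][][][][][][][][][]': depth seq [1 2 3 4 5 6 7 8 7 6 5 4 3 2 1 2 1 2 1 0 1 0 1 0 1 0 1 0 1 0 1 0 1 0 1 0 1 0]
  -> pairs=19 depth=8 groups=10 -> yes
String 3 '[][][][[][[]]][[][[][][]][][[][]]]': depth seq [1 0 1 0 1 0 1 2 1 2 3 2 1 0 1 2 1 2 3 2 3 2 3 2 1 2 1 2 3 2 3 2 1 0]
  -> pairs=17 depth=3 groups=5 -> no
String 4 '[[][[][][][][]][]][][][[[]]][[][]][][][]': depth seq [1 2 1 2 3 2 3 2 3 2 3 2 3 2 1 2 1 0 1 0 1 0 1 2 3 2 1 0 1 2 1 2 1 0 1 0 1 0 1 0]
  -> pairs=20 depth=3 groups=8 -> no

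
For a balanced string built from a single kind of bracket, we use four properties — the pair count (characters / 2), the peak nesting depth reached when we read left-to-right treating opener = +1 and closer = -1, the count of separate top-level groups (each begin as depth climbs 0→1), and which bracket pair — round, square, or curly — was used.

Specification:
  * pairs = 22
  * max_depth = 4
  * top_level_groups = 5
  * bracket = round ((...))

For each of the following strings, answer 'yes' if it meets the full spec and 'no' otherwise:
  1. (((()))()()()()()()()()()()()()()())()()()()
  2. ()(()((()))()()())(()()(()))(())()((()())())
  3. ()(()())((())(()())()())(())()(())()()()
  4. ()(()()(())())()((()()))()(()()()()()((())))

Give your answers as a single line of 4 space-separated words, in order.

String 1 '(((()))()()()()()()()()()()()()()())()()()()': depth seq [1 2 3 4 3 2 1 2 1 2 1 2 1 2 1 2 1 2 1 2 1 2 1 2 1 2 1 2 1 2 1 2 1 2 1 0 1 0 1 0 1 0 1 0]
  -> pairs=22 depth=4 groups=5 -> yes
String 2 '()(()((()))()()())(()()(()))(())()((()())())': depth seq [1 0 1 2 1 2 3 4 3 2 1 2 1 2 1 2 1 0 1 2 1 2 1 2 3 2 1 0 1 2 1 0 1 0 1 2 3 2 3 2 1 2 1 0]
  -> pairs=22 depth=4 groups=6 -> no
String 3 '()(()())((())(()())()())(())()(())()()()': depth seq [1 0 1 2 1 2 1 0 1 2 3 2 1 2 3 2 3 2 1 2 1 2 1 0 1 2 1 0 1 0 1 2 1 0 1 0 1 0 1 0]
  -> pairs=20 depth=3 groups=9 -> no
String 4 '()(()()(())())()((()()))()(()()()()()((())))': depth seq [1 0 1 2 1 2 1 2 3 2 1 2 1 0 1 0 1 2 3 2 3 2 1 0 1 0 1 2 1 2 1 2 1 2 1 2 1 2 3 4 3 2 1 0]
  -> pairs=22 depth=4 groups=6 -> no

Answer: yes no no no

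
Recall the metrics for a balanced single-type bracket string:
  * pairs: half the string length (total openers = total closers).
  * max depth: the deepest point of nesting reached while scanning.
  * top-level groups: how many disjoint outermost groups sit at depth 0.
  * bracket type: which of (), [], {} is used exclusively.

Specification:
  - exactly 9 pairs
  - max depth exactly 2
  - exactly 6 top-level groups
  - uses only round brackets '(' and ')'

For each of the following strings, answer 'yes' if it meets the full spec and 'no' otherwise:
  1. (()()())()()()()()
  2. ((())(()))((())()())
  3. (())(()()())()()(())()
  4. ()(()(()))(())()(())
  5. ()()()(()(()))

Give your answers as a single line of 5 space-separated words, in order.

Answer: yes no no no no

Derivation:
String 1 '(()()())()()()()()': depth seq [1 2 1 2 1 2 1 0 1 0 1 0 1 0 1 0 1 0]
  -> pairs=9 depth=2 groups=6 -> yes
String 2 '((())(()))((())()())': depth seq [1 2 3 2 1 2 3 2 1 0 1 2 3 2 1 2 1 2 1 0]
  -> pairs=10 depth=3 groups=2 -> no
String 3 '(())(()()())()()(())()': depth seq [1 2 1 0 1 2 1 2 1 2 1 0 1 0 1 0 1 2 1 0 1 0]
  -> pairs=11 depth=2 groups=6 -> no
String 4 '()(()(()))(())()(())': depth seq [1 0 1 2 1 2 3 2 1 0 1 2 1 0 1 0 1 2 1 0]
  -> pairs=10 depth=3 groups=5 -> no
String 5 '()()()(()(()))': depth seq [1 0 1 0 1 0 1 2 1 2 3 2 1 0]
  -> pairs=7 depth=3 groups=4 -> no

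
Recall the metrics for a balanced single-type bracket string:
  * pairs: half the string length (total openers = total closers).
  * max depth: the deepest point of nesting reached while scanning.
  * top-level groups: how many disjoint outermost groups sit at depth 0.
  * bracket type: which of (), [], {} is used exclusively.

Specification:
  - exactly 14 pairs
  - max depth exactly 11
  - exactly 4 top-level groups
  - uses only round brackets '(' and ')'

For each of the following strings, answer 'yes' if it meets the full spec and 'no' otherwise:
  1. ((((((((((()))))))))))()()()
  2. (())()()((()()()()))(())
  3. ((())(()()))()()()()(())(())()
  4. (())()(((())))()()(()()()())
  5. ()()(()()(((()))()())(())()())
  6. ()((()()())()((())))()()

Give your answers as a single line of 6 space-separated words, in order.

String 1 '((((((((((()))))))))))()()()': depth seq [1 2 3 4 5 6 7 8 9 10 11 10 9 8 7 6 5 4 3 2 1 0 1 0 1 0 1 0]
  -> pairs=14 depth=11 groups=4 -> yes
String 2 '(())()()((()()()()))(())': depth seq [1 2 1 0 1 0 1 0 1 2 3 2 3 2 3 2 3 2 1 0 1 2 1 0]
  -> pairs=12 depth=3 groups=5 -> no
String 3 '((())(()()))()()()()(())(())()': depth seq [1 2 3 2 1 2 3 2 3 2 1 0 1 0 1 0 1 0 1 0 1 2 1 0 1 2 1 0 1 0]
  -> pairs=15 depth=3 groups=8 -> no
String 4 '(())()(((())))()()(()()()())': depth seq [1 2 1 0 1 0 1 2 3 4 3 2 1 0 1 0 1 0 1 2 1 2 1 2 1 2 1 0]
  -> pairs=14 depth=4 groups=6 -> no
String 5 '()()(()()(((()))()())(())()())': depth seq [1 0 1 0 1 2 1 2 1 2 3 4 5 4 3 2 3 2 3 2 1 2 3 2 1 2 1 2 1 0]
  -> pairs=15 depth=5 groups=3 -> no
String 6 '()((()()())()((())))()()': depth seq [1 0 1 2 3 2 3 2 3 2 1 2 1 2 3 4 3 2 1 0 1 0 1 0]
  -> pairs=12 depth=4 groups=4 -> no

Answer: yes no no no no no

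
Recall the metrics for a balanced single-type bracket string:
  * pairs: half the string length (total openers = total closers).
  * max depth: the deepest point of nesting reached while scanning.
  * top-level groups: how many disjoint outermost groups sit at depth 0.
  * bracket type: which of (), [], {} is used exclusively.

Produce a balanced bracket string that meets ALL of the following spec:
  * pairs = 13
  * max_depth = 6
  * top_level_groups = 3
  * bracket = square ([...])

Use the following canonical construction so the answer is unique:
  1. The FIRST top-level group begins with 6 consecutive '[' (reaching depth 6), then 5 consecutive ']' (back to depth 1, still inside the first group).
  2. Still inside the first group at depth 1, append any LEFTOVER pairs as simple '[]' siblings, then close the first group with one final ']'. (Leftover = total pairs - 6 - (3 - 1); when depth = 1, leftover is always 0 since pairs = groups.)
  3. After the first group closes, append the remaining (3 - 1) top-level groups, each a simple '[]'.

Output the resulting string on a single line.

Answer: [[[[[[]]]]][][][][][]][][]

Derivation:
Spec: pairs=13 depth=6 groups=3
Leftover pairs = 13 - 6 - (3-1) = 5
First group: deep chain of depth 6 + 5 sibling pairs
Remaining 2 groups: simple '[]' each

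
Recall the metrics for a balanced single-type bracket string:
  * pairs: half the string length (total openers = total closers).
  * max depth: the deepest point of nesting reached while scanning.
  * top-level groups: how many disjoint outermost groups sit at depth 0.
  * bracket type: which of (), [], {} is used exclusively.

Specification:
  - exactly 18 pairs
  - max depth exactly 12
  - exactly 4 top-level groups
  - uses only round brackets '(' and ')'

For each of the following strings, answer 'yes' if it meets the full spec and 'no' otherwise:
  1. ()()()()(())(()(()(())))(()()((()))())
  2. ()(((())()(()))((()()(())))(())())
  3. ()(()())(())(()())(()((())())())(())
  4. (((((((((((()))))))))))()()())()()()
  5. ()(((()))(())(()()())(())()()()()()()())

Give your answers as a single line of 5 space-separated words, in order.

Answer: no no no yes no

Derivation:
String 1 '()()()()(())(()(()(())))(()()((()))())': depth seq [1 0 1 0 1 0 1 0 1 2 1 0 1 2 1 2 3 2 3 4 3 2 1 0 1 2 1 2 1 2 3 4 3 2 1 2 1 0]
  -> pairs=19 depth=4 groups=7 -> no
String 2 '()(((())()(()))((()()(())))(())())': depth seq [1 0 1 2 3 4 3 2 3 2 3 4 3 2 1 2 3 4 3 4 3 4 5 4 3 2 1 2 3 2 1 2 1 0]
  -> pairs=17 depth=5 groups=2 -> no
String 3 '()(()())(())(()())(()((())())())(())': depth seq [1 0 1 2 1 2 1 0 1 2 1 0 1 2 1 2 1 0 1 2 1 2 3 4 3 2 3 2 1 2 1 0 1 2 1 0]
  -> pairs=18 depth=4 groups=6 -> no
String 4 '(((((((((((()))))))))))()()())()()()': depth seq [1 2 3 4 5 6 7 8 9 10 11 12 11 10 9 8 7 6 5 4 3 2 1 2 1 2 1 2 1 0 1 0 1 0 1 0]
  -> pairs=18 depth=12 groups=4 -> yes
String 5 '()(((()))(())(()()())(())()()()()()()())': depth seq [1 0 1 2 3 4 3 2 1 2 3 2 1 2 3 2 3 2 3 2 1 2 3 2 1 2 1 2 1 2 1 2 1 2 1 2 1 2 1 0]
  -> pairs=20 depth=4 groups=2 -> no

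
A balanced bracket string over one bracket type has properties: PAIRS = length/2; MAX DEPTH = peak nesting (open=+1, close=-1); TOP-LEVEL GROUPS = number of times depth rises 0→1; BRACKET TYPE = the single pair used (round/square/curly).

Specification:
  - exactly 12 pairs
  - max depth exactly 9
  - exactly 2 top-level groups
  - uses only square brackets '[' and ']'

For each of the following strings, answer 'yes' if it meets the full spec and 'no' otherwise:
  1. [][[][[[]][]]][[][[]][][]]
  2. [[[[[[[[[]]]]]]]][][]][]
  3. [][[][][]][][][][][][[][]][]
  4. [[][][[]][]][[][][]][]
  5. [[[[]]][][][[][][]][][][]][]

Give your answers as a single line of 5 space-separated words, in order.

Answer: no yes no no no

Derivation:
String 1 '[][[][[[]][]]][[][[]][][]]': depth seq [1 0 1 2 1 2 3 4 3 2 3 2 1 0 1 2 1 2 3 2 1 2 1 2 1 0]
  -> pairs=13 depth=4 groups=3 -> no
String 2 '[[[[[[[[[]]]]]]]][][]][]': depth seq [1 2 3 4 5 6 7 8 9 8 7 6 5 4 3 2 1 2 1 2 1 0 1 0]
  -> pairs=12 depth=9 groups=2 -> yes
String 3 '[][[][][]][][][][][][[][]][]': depth seq [1 0 1 2 1 2 1 2 1 0 1 0 1 0 1 0 1 0 1 0 1 2 1 2 1 0 1 0]
  -> pairs=14 depth=2 groups=9 -> no
String 4 '[[][][[]][]][[][][]][]': depth seq [1 2 1 2 1 2 3 2 1 2 1 0 1 2 1 2 1 2 1 0 1 0]
  -> pairs=11 depth=3 groups=3 -> no
String 5 '[[[[]]][][][[][][]][][][]][]': depth seq [1 2 3 4 3 2 1 2 1 2 1 2 3 2 3 2 3 2 1 2 1 2 1 2 1 0 1 0]
  -> pairs=14 depth=4 groups=2 -> no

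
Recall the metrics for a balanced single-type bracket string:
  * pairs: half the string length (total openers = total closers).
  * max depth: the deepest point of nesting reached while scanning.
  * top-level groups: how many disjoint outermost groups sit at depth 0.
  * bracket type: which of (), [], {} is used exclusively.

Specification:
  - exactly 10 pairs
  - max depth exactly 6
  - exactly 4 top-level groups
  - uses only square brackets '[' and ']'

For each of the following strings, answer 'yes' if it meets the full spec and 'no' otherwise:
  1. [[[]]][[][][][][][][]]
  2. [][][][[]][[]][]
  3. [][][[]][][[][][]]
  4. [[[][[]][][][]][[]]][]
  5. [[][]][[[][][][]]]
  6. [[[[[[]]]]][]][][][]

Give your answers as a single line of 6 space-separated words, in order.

String 1 '[[[]]][[][][][][][][]]': depth seq [1 2 3 2 1 0 1 2 1 2 1 2 1 2 1 2 1 2 1 2 1 0]
  -> pairs=11 depth=3 groups=2 -> no
String 2 '[][][][[]][[]][]': depth seq [1 0 1 0 1 0 1 2 1 0 1 2 1 0 1 0]
  -> pairs=8 depth=2 groups=6 -> no
String 3 '[][][[]][][[][][]]': depth seq [1 0 1 0 1 2 1 0 1 0 1 2 1 2 1 2 1 0]
  -> pairs=9 depth=2 groups=5 -> no
String 4 '[[[][[]][][][]][[]]][]': depth seq [1 2 3 2 3 4 3 2 3 2 3 2 3 2 1 2 3 2 1 0 1 0]
  -> pairs=11 depth=4 groups=2 -> no
String 5 '[[][]][[[][][][]]]': depth seq [1 2 1 2 1 0 1 2 3 2 3 2 3 2 3 2 1 0]
  -> pairs=9 depth=3 groups=2 -> no
String 6 '[[[[[[]]]]][]][][][]': depth seq [1 2 3 4 5 6 5 4 3 2 1 2 1 0 1 0 1 0 1 0]
  -> pairs=10 depth=6 groups=4 -> yes

Answer: no no no no no yes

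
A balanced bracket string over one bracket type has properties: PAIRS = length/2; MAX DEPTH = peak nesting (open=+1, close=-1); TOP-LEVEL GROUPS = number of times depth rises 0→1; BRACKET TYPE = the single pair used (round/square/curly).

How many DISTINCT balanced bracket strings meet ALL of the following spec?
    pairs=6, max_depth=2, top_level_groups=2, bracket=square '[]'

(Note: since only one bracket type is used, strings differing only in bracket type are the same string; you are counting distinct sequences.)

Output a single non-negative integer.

Answer: 5

Derivation:
Spec: pairs=6 depth=2 groups=2
Count(depth <= 2) = 5
Count(depth <= 1) = 0
Count(depth == 2) = 5 - 0 = 5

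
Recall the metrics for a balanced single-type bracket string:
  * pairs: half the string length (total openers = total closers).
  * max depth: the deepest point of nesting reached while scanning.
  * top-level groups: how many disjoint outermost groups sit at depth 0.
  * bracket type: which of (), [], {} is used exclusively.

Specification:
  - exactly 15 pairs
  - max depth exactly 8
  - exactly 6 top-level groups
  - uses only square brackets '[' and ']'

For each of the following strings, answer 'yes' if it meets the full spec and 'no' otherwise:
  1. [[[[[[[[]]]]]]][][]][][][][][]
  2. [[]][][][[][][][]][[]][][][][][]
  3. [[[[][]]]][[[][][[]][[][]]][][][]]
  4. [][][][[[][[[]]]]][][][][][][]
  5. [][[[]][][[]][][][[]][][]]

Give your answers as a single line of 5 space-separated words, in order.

String 1 '[[[[[[[[]]]]]]][][]][][][][][]': depth seq [1 2 3 4 5 6 7 8 7 6 5 4 3 2 1 2 1 2 1 0 1 0 1 0 1 0 1 0 1 0]
  -> pairs=15 depth=8 groups=6 -> yes
String 2 '[[]][][][[][][][]][[]][][][][][]': depth seq [1 2 1 0 1 0 1 0 1 2 1 2 1 2 1 2 1 0 1 2 1 0 1 0 1 0 1 0 1 0 1 0]
  -> pairs=16 depth=2 groups=10 -> no
String 3 '[[[[][]]]][[[][][[]][[][]]][][][]]': depth seq [1 2 3 4 3 4 3 2 1 0 1 2 3 2 3 2 3 4 3 2 3 4 3 4 3 2 1 2 1 2 1 2 1 0]
  -> pairs=17 depth=4 groups=2 -> no
String 4 '[][][][[[][[[]]]]][][][][][][]': depth seq [1 0 1 0 1 0 1 2 3 2 3 4 5 4 3 2 1 0 1 0 1 0 1 0 1 0 1 0 1 0]
  -> pairs=15 depth=5 groups=10 -> no
String 5 '[][[[]][][[]][][][[]][][]]': depth seq [1 0 1 2 3 2 1 2 1 2 3 2 1 2 1 2 1 2 3 2 1 2 1 2 1 0]
  -> pairs=13 depth=3 groups=2 -> no

Answer: yes no no no no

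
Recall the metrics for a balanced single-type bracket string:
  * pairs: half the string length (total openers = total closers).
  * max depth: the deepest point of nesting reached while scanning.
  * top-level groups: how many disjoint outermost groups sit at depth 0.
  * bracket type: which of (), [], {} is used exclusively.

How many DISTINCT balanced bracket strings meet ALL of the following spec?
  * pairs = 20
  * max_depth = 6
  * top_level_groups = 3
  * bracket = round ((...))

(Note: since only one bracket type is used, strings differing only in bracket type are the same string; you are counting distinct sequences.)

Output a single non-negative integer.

Spec: pairs=20 depth=6 groups=3
Count(depth <= 6) = 730427334
Count(depth <= 5) = 383833287
Count(depth == 6) = 730427334 - 383833287 = 346594047

Answer: 346594047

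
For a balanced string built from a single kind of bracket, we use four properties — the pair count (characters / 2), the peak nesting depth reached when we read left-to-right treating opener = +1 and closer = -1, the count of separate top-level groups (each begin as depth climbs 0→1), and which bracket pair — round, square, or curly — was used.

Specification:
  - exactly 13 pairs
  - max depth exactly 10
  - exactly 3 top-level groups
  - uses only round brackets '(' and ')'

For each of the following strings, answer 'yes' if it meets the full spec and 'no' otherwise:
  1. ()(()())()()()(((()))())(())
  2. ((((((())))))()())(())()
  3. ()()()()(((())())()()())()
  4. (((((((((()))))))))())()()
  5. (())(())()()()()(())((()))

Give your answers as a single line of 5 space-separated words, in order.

Answer: no no no yes no

Derivation:
String 1 '()(()())()()()(((()))())(())': depth seq [1 0 1 2 1 2 1 0 1 0 1 0 1 0 1 2 3 4 3 2 1 2 1 0 1 2 1 0]
  -> pairs=14 depth=4 groups=7 -> no
String 2 '((((((())))))()())(())()': depth seq [1 2 3 4 5 6 7 6 5 4 3 2 1 2 1 2 1 0 1 2 1 0 1 0]
  -> pairs=12 depth=7 groups=3 -> no
String 3 '()()()()(((())())()()())()': depth seq [1 0 1 0 1 0 1 0 1 2 3 4 3 2 3 2 1 2 1 2 1 2 1 0 1 0]
  -> pairs=13 depth=4 groups=6 -> no
String 4 '(((((((((()))))))))())()()': depth seq [1 2 3 4 5 6 7 8 9 10 9 8 7 6 5 4 3 2 1 2 1 0 1 0 1 0]
  -> pairs=13 depth=10 groups=3 -> yes
String 5 '(())(())()()()()(())((()))': depth seq [1 2 1 0 1 2 1 0 1 0 1 0 1 0 1 0 1 2 1 0 1 2 3 2 1 0]
  -> pairs=13 depth=3 groups=8 -> no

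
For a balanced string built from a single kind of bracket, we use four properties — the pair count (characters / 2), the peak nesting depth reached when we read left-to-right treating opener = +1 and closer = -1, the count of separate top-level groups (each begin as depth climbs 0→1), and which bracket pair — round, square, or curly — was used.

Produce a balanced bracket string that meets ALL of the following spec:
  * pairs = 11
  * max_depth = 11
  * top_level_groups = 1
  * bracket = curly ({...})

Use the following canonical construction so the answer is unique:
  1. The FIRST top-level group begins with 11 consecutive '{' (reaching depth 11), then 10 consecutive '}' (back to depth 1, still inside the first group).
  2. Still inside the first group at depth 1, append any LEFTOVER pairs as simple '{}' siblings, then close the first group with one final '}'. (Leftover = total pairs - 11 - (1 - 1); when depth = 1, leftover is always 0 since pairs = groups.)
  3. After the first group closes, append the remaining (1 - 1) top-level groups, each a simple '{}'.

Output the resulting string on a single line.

Answer: {{{{{{{{{{{}}}}}}}}}}}

Derivation:
Spec: pairs=11 depth=11 groups=1
Leftover pairs = 11 - 11 - (1-1) = 0
First group: deep chain of depth 11 + 0 sibling pairs
Remaining 0 groups: simple '{}' each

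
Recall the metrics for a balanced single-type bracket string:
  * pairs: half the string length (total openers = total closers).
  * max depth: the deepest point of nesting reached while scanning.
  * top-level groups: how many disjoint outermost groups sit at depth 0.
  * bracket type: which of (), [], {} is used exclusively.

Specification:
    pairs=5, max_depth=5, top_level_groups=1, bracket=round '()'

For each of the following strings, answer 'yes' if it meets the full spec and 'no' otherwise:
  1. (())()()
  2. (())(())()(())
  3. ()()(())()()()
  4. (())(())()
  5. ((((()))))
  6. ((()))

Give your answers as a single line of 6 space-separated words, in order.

String 1 '(())()()': depth seq [1 2 1 0 1 0 1 0]
  -> pairs=4 depth=2 groups=3 -> no
String 2 '(())(())()(())': depth seq [1 2 1 0 1 2 1 0 1 0 1 2 1 0]
  -> pairs=7 depth=2 groups=4 -> no
String 3 '()()(())()()()': depth seq [1 0 1 0 1 2 1 0 1 0 1 0 1 0]
  -> pairs=7 depth=2 groups=6 -> no
String 4 '(())(())()': depth seq [1 2 1 0 1 2 1 0 1 0]
  -> pairs=5 depth=2 groups=3 -> no
String 5 '((((()))))': depth seq [1 2 3 4 5 4 3 2 1 0]
  -> pairs=5 depth=5 groups=1 -> yes
String 6 '((()))': depth seq [1 2 3 2 1 0]
  -> pairs=3 depth=3 groups=1 -> no

Answer: no no no no yes no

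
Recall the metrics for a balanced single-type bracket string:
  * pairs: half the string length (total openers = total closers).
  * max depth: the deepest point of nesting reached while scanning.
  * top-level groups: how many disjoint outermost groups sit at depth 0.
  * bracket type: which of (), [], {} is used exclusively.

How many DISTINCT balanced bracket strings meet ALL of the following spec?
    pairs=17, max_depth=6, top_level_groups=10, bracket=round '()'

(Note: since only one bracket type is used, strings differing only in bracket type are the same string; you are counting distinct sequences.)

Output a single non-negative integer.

Answer: 1870

Derivation:
Spec: pairs=17 depth=6 groups=10
Count(depth <= 6) = 144000
Count(depth <= 5) = 142130
Count(depth == 6) = 144000 - 142130 = 1870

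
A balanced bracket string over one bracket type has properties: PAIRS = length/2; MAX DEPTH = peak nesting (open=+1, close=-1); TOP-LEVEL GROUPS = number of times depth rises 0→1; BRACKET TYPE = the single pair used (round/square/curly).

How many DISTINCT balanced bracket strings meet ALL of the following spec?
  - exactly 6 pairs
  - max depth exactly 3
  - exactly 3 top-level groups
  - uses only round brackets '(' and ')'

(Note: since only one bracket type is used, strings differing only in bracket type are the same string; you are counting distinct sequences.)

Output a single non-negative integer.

Answer: 15

Derivation:
Spec: pairs=6 depth=3 groups=3
Count(depth <= 3) = 25
Count(depth <= 2) = 10
Count(depth == 3) = 25 - 10 = 15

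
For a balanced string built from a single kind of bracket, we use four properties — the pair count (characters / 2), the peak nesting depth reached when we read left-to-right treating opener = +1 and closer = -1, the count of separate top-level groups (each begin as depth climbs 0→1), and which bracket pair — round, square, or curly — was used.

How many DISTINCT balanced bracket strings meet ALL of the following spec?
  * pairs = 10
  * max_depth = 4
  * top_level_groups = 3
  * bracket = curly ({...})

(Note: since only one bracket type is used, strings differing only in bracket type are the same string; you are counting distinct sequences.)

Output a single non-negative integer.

Answer: 1416

Derivation:
Spec: pairs=10 depth=4 groups=3
Count(depth <= 4) = 2424
Count(depth <= 3) = 1008
Count(depth == 4) = 2424 - 1008 = 1416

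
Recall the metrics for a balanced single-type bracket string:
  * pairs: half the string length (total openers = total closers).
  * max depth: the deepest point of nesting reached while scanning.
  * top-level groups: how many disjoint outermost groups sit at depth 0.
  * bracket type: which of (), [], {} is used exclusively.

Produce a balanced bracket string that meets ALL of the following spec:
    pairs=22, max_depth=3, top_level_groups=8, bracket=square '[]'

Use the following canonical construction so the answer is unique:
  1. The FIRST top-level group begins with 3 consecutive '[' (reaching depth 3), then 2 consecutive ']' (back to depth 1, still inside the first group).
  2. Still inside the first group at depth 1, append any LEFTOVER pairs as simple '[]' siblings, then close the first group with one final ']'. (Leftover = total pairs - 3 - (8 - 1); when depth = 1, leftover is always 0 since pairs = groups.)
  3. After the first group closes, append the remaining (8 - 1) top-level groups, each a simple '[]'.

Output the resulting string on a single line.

Answer: [[[]][][][][][][][][][][][][]][][][][][][][]

Derivation:
Spec: pairs=22 depth=3 groups=8
Leftover pairs = 22 - 3 - (8-1) = 12
First group: deep chain of depth 3 + 12 sibling pairs
Remaining 7 groups: simple '[]' each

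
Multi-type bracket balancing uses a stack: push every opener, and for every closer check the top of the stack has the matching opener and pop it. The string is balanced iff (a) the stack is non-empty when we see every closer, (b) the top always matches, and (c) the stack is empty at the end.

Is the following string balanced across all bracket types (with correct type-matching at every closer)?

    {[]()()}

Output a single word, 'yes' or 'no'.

Answer: yes

Derivation:
pos 0: push '{'; stack = {
pos 1: push '['; stack = {[
pos 2: ']' matches '['; pop; stack = {
pos 3: push '('; stack = {(
pos 4: ')' matches '('; pop; stack = {
pos 5: push '('; stack = {(
pos 6: ')' matches '('; pop; stack = {
pos 7: '}' matches '{'; pop; stack = (empty)
end: stack empty → VALID
Verdict: properly nested → yes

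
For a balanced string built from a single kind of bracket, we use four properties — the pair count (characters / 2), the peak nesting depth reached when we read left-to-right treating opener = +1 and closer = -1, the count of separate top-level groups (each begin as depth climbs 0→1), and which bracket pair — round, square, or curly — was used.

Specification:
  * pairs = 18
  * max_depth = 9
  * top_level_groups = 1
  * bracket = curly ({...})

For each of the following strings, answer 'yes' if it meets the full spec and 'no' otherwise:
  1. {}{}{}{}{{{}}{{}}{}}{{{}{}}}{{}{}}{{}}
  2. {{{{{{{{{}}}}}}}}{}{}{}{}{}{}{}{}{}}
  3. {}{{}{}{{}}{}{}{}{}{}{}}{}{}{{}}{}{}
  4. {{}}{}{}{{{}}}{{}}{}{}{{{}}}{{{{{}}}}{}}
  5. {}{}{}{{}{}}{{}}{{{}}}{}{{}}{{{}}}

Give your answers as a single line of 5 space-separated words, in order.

String 1 '{}{}{}{}{{{}}{{}}{}}{{{}{}}}{{}{}}{{}}': depth seq [1 0 1 0 1 0 1 0 1 2 3 2 1 2 3 2 1 2 1 0 1 2 3 2 3 2 1 0 1 2 1 2 1 0 1 2 1 0]
  -> pairs=19 depth=3 groups=8 -> no
String 2 '{{{{{{{{{}}}}}}}}{}{}{}{}{}{}{}{}{}}': depth seq [1 2 3 4 5 6 7 8 9 8 7 6 5 4 3 2 1 2 1 2 1 2 1 2 1 2 1 2 1 2 1 2 1 2 1 0]
  -> pairs=18 depth=9 groups=1 -> yes
String 3 '{}{{}{}{{}}{}{}{}{}{}{}}{}{}{{}}{}{}': depth seq [1 0 1 2 1 2 1 2 3 2 1 2 1 2 1 2 1 2 1 2 1 2 1 0 1 0 1 0 1 2 1 0 1 0 1 0]
  -> pairs=18 depth=3 groups=7 -> no
String 4 '{{}}{}{}{{{}}}{{}}{}{}{{{}}}{{{{{}}}}{}}': depth seq [1 2 1 0 1 0 1 0 1 2 3 2 1 0 1 2 1 0 1 0 1 0 1 2 3 2 1 0 1 2 3 4 5 4 3 2 1 2 1 0]
  -> pairs=20 depth=5 groups=9 -> no
String 5 '{}{}{}{{}{}}{{}}{{{}}}{}{{}}{{{}}}': depth seq [1 0 1 0 1 0 1 2 1 2 1 0 1 2 1 0 1 2 3 2 1 0 1 0 1 2 1 0 1 2 3 2 1 0]
  -> pairs=17 depth=3 groups=9 -> no

Answer: no yes no no no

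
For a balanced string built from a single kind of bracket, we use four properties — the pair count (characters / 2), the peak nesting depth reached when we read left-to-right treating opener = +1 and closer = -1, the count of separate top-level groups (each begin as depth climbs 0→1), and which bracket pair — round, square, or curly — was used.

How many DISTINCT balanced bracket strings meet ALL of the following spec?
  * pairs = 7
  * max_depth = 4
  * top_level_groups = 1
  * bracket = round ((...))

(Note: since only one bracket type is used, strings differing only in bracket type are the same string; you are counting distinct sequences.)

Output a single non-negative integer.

Spec: pairs=7 depth=4 groups=1
Count(depth <= 4) = 89
Count(depth <= 3) = 32
Count(depth == 4) = 89 - 32 = 57

Answer: 57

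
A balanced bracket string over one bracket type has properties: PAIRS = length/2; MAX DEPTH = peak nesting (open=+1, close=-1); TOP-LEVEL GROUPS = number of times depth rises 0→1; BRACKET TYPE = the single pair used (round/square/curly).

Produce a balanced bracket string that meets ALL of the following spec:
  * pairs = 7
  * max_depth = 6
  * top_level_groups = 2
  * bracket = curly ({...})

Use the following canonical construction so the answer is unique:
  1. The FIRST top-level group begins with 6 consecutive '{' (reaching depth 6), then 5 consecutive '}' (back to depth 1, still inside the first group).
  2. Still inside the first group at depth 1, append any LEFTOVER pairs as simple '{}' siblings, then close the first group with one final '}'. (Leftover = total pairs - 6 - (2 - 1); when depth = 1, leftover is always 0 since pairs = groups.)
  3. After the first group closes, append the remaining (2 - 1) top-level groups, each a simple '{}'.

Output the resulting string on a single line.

Answer: {{{{{{}}}}}}{}

Derivation:
Spec: pairs=7 depth=6 groups=2
Leftover pairs = 7 - 6 - (2-1) = 0
First group: deep chain of depth 6 + 0 sibling pairs
Remaining 1 groups: simple '{}' each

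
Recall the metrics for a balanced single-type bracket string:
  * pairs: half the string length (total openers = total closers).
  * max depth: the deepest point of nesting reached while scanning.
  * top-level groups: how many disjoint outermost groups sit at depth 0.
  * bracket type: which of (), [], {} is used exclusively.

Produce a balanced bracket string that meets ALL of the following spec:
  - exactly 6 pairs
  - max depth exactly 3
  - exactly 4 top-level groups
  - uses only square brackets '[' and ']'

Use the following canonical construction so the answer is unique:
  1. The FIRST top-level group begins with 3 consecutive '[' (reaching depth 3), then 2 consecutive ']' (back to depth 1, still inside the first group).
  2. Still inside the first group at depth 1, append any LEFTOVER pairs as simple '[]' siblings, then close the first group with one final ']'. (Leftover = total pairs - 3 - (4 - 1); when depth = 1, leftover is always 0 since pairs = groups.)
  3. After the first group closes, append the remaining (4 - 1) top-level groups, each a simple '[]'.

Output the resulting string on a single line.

Spec: pairs=6 depth=3 groups=4
Leftover pairs = 6 - 3 - (4-1) = 0
First group: deep chain of depth 3 + 0 sibling pairs
Remaining 3 groups: simple '[]' each

Answer: [[[]]][][][]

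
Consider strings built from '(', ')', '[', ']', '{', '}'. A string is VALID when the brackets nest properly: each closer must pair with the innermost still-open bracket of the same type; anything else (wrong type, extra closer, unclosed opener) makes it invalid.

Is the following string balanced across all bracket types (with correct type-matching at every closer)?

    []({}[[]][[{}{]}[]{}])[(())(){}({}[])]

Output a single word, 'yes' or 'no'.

Answer: no

Derivation:
pos 0: push '['; stack = [
pos 1: ']' matches '['; pop; stack = (empty)
pos 2: push '('; stack = (
pos 3: push '{'; stack = ({
pos 4: '}' matches '{'; pop; stack = (
pos 5: push '['; stack = ([
pos 6: push '['; stack = ([[
pos 7: ']' matches '['; pop; stack = ([
pos 8: ']' matches '['; pop; stack = (
pos 9: push '['; stack = ([
pos 10: push '['; stack = ([[
pos 11: push '{'; stack = ([[{
pos 12: '}' matches '{'; pop; stack = ([[
pos 13: push '{'; stack = ([[{
pos 14: saw closer ']' but top of stack is '{' (expected '}') → INVALID
Verdict: type mismatch at position 14: ']' closes '{' → no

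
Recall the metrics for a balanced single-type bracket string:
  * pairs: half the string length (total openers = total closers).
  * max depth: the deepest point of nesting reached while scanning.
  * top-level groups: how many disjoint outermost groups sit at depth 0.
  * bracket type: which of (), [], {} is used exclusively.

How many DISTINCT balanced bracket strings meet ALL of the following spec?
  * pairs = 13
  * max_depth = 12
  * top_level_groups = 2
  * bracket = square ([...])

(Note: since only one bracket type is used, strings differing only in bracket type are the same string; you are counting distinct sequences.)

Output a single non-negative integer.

Spec: pairs=13 depth=12 groups=2
Count(depth <= 12) = 208012
Count(depth <= 11) = 208010
Count(depth == 12) = 208012 - 208010 = 2

Answer: 2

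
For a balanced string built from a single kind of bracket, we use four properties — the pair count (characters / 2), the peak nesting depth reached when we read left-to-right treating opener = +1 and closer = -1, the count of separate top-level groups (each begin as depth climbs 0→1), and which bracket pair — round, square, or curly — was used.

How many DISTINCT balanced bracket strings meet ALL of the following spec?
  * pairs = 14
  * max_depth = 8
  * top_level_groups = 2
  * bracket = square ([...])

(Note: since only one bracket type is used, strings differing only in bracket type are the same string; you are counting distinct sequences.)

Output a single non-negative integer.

Spec: pairs=14 depth=8 groups=2
Count(depth <= 8) = 726200
Count(depth <= 7) = 682640
Count(depth == 8) = 726200 - 682640 = 43560

Answer: 43560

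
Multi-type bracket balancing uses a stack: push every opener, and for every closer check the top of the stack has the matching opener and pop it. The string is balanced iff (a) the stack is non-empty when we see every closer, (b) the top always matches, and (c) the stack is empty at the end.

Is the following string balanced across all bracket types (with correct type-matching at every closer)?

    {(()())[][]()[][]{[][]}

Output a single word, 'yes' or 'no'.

Answer: no

Derivation:
pos 0: push '{'; stack = {
pos 1: push '('; stack = {(
pos 2: push '('; stack = {((
pos 3: ')' matches '('; pop; stack = {(
pos 4: push '('; stack = {((
pos 5: ')' matches '('; pop; stack = {(
pos 6: ')' matches '('; pop; stack = {
pos 7: push '['; stack = {[
pos 8: ']' matches '['; pop; stack = {
pos 9: push '['; stack = {[
pos 10: ']' matches '['; pop; stack = {
pos 11: push '('; stack = {(
pos 12: ')' matches '('; pop; stack = {
pos 13: push '['; stack = {[
pos 14: ']' matches '['; pop; stack = {
pos 15: push '['; stack = {[
pos 16: ']' matches '['; pop; stack = {
pos 17: push '{'; stack = {{
pos 18: push '['; stack = {{[
pos 19: ']' matches '['; pop; stack = {{
pos 20: push '['; stack = {{[
pos 21: ']' matches '['; pop; stack = {{
pos 22: '}' matches '{'; pop; stack = {
end: stack still non-empty ({) → INVALID
Verdict: unclosed openers at end: { → no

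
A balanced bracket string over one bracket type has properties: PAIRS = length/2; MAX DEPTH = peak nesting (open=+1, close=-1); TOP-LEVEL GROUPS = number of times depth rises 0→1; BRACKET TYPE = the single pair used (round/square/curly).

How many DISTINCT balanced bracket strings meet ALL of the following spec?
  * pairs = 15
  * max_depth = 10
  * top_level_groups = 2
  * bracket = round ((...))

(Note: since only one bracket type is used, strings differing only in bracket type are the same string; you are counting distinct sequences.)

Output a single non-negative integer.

Spec: pairs=15 depth=10 groups=2
Count(depth <= 10) = 2669940
Count(depth <= 9) = 2650338
Count(depth == 10) = 2669940 - 2650338 = 19602

Answer: 19602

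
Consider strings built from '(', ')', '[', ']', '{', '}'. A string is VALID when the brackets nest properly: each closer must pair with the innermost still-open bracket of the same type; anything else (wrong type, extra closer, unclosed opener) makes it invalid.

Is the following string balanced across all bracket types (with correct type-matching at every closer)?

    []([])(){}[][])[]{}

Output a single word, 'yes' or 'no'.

Answer: no

Derivation:
pos 0: push '['; stack = [
pos 1: ']' matches '['; pop; stack = (empty)
pos 2: push '('; stack = (
pos 3: push '['; stack = ([
pos 4: ']' matches '['; pop; stack = (
pos 5: ')' matches '('; pop; stack = (empty)
pos 6: push '('; stack = (
pos 7: ')' matches '('; pop; stack = (empty)
pos 8: push '{'; stack = {
pos 9: '}' matches '{'; pop; stack = (empty)
pos 10: push '['; stack = [
pos 11: ']' matches '['; pop; stack = (empty)
pos 12: push '['; stack = [
pos 13: ']' matches '['; pop; stack = (empty)
pos 14: saw closer ')' but stack is empty → INVALID
Verdict: unmatched closer ')' at position 14 → no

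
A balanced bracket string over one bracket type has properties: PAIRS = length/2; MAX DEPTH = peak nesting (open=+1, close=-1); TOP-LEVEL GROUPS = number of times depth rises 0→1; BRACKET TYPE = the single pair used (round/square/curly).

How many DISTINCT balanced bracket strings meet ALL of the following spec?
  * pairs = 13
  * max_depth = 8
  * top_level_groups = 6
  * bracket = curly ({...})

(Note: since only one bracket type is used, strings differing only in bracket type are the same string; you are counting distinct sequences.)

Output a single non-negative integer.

Spec: pairs=13 depth=8 groups=6
Count(depth <= 8) = 23256
Count(depth <= 7) = 23250
Count(depth == 8) = 23256 - 23250 = 6

Answer: 6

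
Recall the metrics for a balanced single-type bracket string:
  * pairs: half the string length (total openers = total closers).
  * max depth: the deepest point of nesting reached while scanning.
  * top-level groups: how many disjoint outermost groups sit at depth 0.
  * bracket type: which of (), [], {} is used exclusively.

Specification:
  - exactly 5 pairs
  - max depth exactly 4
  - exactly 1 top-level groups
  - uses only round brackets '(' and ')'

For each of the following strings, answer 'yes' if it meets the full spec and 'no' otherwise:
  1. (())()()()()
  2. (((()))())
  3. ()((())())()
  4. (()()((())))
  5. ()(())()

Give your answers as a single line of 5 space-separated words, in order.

Answer: no yes no no no

Derivation:
String 1 '(())()()()()': depth seq [1 2 1 0 1 0 1 0 1 0 1 0]
  -> pairs=6 depth=2 groups=5 -> no
String 2 '(((()))())': depth seq [1 2 3 4 3 2 1 2 1 0]
  -> pairs=5 depth=4 groups=1 -> yes
String 3 '()((())())()': depth seq [1 0 1 2 3 2 1 2 1 0 1 0]
  -> pairs=6 depth=3 groups=3 -> no
String 4 '(()()((())))': depth seq [1 2 1 2 1 2 3 4 3 2 1 0]
  -> pairs=6 depth=4 groups=1 -> no
String 5 '()(())()': depth seq [1 0 1 2 1 0 1 0]
  -> pairs=4 depth=2 groups=3 -> no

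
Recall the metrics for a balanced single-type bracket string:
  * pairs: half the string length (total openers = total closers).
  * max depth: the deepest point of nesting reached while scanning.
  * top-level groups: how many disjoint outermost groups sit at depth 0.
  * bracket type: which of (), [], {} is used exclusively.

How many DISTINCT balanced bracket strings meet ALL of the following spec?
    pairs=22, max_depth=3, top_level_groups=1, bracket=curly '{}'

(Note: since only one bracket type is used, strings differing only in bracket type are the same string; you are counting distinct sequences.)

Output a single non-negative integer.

Spec: pairs=22 depth=3 groups=1
Count(depth <= 3) = 1048576
Count(depth <= 2) = 1
Count(depth == 3) = 1048576 - 1 = 1048575

Answer: 1048575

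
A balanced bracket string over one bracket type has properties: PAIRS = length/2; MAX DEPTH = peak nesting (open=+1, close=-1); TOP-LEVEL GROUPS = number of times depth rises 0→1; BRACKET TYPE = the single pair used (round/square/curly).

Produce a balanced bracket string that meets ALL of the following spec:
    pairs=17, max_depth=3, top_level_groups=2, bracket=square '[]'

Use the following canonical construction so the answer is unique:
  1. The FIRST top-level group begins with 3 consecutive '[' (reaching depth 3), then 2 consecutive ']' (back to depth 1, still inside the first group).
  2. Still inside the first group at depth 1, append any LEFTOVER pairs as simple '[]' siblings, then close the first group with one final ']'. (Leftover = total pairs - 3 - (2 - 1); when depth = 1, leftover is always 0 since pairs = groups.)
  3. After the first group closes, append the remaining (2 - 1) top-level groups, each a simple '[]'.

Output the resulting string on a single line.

Spec: pairs=17 depth=3 groups=2
Leftover pairs = 17 - 3 - (2-1) = 13
First group: deep chain of depth 3 + 13 sibling pairs
Remaining 1 groups: simple '[]' each

Answer: [[[]][][][][][][][][][][][][][]][]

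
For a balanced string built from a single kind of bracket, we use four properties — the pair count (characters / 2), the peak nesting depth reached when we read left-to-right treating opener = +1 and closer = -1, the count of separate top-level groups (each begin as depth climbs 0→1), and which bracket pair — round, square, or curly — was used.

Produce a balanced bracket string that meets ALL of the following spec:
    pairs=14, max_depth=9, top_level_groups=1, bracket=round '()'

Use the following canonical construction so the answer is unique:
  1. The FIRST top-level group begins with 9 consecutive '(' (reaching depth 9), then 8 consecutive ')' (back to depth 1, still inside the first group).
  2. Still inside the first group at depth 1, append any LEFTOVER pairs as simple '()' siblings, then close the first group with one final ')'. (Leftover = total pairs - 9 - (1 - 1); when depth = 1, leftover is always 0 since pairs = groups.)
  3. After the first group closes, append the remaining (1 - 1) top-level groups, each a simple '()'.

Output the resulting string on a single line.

Spec: pairs=14 depth=9 groups=1
Leftover pairs = 14 - 9 - (1-1) = 5
First group: deep chain of depth 9 + 5 sibling pairs
Remaining 0 groups: simple '()' each

Answer: ((((((((())))))))()()()()())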